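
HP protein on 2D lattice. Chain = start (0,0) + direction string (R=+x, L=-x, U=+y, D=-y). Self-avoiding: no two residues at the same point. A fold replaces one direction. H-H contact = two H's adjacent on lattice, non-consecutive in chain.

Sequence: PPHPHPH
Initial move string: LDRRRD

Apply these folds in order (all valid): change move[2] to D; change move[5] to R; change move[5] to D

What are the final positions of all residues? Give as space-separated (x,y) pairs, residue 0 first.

Answer: (0,0) (-1,0) (-1,-1) (-1,-2) (0,-2) (1,-2) (1,-3)

Derivation:
Initial moves: LDRRRD
Fold: move[2]->D => LDDRRD (positions: [(0, 0), (-1, 0), (-1, -1), (-1, -2), (0, -2), (1, -2), (1, -3)])
Fold: move[5]->R => LDDRRR (positions: [(0, 0), (-1, 0), (-1, -1), (-1, -2), (0, -2), (1, -2), (2, -2)])
Fold: move[5]->D => LDDRRD (positions: [(0, 0), (-1, 0), (-1, -1), (-1, -2), (0, -2), (1, -2), (1, -3)])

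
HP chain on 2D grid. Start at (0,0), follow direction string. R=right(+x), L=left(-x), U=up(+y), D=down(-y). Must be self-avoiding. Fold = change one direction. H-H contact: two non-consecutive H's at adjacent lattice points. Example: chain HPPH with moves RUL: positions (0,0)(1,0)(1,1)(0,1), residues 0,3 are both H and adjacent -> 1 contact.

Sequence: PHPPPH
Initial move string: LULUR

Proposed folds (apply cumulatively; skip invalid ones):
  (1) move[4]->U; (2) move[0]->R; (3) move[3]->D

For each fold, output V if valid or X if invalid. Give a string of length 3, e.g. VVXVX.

Initial: LULUR -> [(0, 0), (-1, 0), (-1, 1), (-2, 1), (-2, 2), (-1, 2)]
Fold 1: move[4]->U => LULUU VALID
Fold 2: move[0]->R => RULUU VALID
Fold 3: move[3]->D => RULDU INVALID (collision), skipped

Answer: VVX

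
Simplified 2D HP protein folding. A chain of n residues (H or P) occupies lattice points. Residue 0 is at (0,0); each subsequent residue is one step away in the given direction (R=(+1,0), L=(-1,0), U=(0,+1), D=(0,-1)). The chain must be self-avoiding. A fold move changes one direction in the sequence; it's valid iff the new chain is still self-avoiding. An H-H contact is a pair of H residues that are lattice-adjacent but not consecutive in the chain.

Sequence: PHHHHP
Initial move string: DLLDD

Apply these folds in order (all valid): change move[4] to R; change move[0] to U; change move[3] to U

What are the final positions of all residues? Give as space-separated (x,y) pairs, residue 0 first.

Answer: (0,0) (0,1) (-1,1) (-2,1) (-2,2) (-1,2)

Derivation:
Initial moves: DLLDD
Fold: move[4]->R => DLLDR (positions: [(0, 0), (0, -1), (-1, -1), (-2, -1), (-2, -2), (-1, -2)])
Fold: move[0]->U => ULLDR (positions: [(0, 0), (0, 1), (-1, 1), (-2, 1), (-2, 0), (-1, 0)])
Fold: move[3]->U => ULLUR (positions: [(0, 0), (0, 1), (-1, 1), (-2, 1), (-2, 2), (-1, 2)])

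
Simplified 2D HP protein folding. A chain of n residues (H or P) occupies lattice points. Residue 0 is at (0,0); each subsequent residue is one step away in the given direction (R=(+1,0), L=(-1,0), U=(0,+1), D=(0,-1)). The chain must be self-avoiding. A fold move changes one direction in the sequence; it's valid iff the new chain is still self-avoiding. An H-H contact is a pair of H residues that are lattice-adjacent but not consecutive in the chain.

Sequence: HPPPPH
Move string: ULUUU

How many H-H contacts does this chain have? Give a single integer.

Positions: [(0, 0), (0, 1), (-1, 1), (-1, 2), (-1, 3), (-1, 4)]
No H-H contacts found.

Answer: 0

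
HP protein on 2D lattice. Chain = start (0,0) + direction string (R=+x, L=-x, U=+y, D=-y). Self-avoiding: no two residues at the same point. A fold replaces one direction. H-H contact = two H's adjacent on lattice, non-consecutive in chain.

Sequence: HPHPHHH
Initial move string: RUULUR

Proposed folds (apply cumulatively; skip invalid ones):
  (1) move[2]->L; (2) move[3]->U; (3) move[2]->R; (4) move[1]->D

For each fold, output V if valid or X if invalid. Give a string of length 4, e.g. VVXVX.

Answer: VVVV

Derivation:
Initial: RUULUR -> [(0, 0), (1, 0), (1, 1), (1, 2), (0, 2), (0, 3), (1, 3)]
Fold 1: move[2]->L => RULLUR VALID
Fold 2: move[3]->U => RULUUR VALID
Fold 3: move[2]->R => RURUUR VALID
Fold 4: move[1]->D => RDRUUR VALID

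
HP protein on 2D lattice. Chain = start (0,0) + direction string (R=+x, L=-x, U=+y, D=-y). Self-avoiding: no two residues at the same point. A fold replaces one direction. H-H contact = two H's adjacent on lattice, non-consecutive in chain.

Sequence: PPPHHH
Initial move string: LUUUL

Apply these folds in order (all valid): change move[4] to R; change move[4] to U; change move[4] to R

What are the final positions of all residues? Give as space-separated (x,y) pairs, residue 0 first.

Initial moves: LUUUL
Fold: move[4]->R => LUUUR (positions: [(0, 0), (-1, 0), (-1, 1), (-1, 2), (-1, 3), (0, 3)])
Fold: move[4]->U => LUUUU (positions: [(0, 0), (-1, 0), (-1, 1), (-1, 2), (-1, 3), (-1, 4)])
Fold: move[4]->R => LUUUR (positions: [(0, 0), (-1, 0), (-1, 1), (-1, 2), (-1, 3), (0, 3)])

Answer: (0,0) (-1,0) (-1,1) (-1,2) (-1,3) (0,3)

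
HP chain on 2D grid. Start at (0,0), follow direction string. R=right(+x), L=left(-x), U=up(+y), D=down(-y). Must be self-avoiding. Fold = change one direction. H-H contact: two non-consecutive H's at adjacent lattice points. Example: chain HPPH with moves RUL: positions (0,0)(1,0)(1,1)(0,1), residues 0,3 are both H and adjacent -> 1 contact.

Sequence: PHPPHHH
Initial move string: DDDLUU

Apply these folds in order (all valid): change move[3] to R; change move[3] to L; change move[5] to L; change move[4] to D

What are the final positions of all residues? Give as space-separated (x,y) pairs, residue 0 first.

Initial moves: DDDLUU
Fold: move[3]->R => DDDRUU (positions: [(0, 0), (0, -1), (0, -2), (0, -3), (1, -3), (1, -2), (1, -1)])
Fold: move[3]->L => DDDLUU (positions: [(0, 0), (0, -1), (0, -2), (0, -3), (-1, -3), (-1, -2), (-1, -1)])
Fold: move[5]->L => DDDLUL (positions: [(0, 0), (0, -1), (0, -2), (0, -3), (-1, -3), (-1, -2), (-2, -2)])
Fold: move[4]->D => DDDLDL (positions: [(0, 0), (0, -1), (0, -2), (0, -3), (-1, -3), (-1, -4), (-2, -4)])

Answer: (0,0) (0,-1) (0,-2) (0,-3) (-1,-3) (-1,-4) (-2,-4)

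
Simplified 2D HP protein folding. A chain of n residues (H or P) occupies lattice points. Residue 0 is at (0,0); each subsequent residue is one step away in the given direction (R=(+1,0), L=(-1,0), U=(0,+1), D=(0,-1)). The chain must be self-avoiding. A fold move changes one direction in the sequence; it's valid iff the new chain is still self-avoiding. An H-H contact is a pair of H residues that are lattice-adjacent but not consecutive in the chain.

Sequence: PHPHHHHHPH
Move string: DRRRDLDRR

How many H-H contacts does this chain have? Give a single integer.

Answer: 1

Derivation:
Positions: [(0, 0), (0, -1), (1, -1), (2, -1), (3, -1), (3, -2), (2, -2), (2, -3), (3, -3), (4, -3)]
H-H contact: residue 3 @(2,-1) - residue 6 @(2, -2)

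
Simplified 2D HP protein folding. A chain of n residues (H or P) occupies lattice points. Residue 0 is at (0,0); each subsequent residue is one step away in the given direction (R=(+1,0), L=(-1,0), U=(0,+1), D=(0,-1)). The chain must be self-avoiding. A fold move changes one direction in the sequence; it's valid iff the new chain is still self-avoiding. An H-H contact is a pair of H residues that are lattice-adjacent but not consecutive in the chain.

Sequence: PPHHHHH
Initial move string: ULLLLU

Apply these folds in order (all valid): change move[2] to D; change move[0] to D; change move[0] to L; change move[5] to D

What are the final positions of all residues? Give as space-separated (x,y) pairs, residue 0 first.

Initial moves: ULLLLU
Fold: move[2]->D => ULDLLU (positions: [(0, 0), (0, 1), (-1, 1), (-1, 0), (-2, 0), (-3, 0), (-3, 1)])
Fold: move[0]->D => DLDLLU (positions: [(0, 0), (0, -1), (-1, -1), (-1, -2), (-2, -2), (-3, -2), (-3, -1)])
Fold: move[0]->L => LLDLLU (positions: [(0, 0), (-1, 0), (-2, 0), (-2, -1), (-3, -1), (-4, -1), (-4, 0)])
Fold: move[5]->D => LLDLLD (positions: [(0, 0), (-1, 0), (-2, 0), (-2, -1), (-3, -1), (-4, -1), (-4, -2)])

Answer: (0,0) (-1,0) (-2,0) (-2,-1) (-3,-1) (-4,-1) (-4,-2)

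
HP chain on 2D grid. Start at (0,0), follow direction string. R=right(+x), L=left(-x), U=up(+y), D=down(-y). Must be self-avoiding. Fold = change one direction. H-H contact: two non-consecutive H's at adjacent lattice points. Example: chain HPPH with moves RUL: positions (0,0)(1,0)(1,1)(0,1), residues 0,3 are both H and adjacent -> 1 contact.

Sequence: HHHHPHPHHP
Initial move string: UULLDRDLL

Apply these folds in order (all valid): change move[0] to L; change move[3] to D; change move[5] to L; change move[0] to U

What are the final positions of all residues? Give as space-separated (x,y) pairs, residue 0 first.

Answer: (0,0) (0,1) (0,2) (-1,2) (-1,1) (-1,0) (-2,0) (-2,-1) (-3,-1) (-4,-1)

Derivation:
Initial moves: UULLDRDLL
Fold: move[0]->L => LULLDRDLL (positions: [(0, 0), (-1, 0), (-1, 1), (-2, 1), (-3, 1), (-3, 0), (-2, 0), (-2, -1), (-3, -1), (-4, -1)])
Fold: move[3]->D => LULDDRDLL (positions: [(0, 0), (-1, 0), (-1, 1), (-2, 1), (-2, 0), (-2, -1), (-1, -1), (-1, -2), (-2, -2), (-3, -2)])
Fold: move[5]->L => LULDDLDLL (positions: [(0, 0), (-1, 0), (-1, 1), (-2, 1), (-2, 0), (-2, -1), (-3, -1), (-3, -2), (-4, -2), (-5, -2)])
Fold: move[0]->U => UULDDLDLL (positions: [(0, 0), (0, 1), (0, 2), (-1, 2), (-1, 1), (-1, 0), (-2, 0), (-2, -1), (-3, -1), (-4, -1)])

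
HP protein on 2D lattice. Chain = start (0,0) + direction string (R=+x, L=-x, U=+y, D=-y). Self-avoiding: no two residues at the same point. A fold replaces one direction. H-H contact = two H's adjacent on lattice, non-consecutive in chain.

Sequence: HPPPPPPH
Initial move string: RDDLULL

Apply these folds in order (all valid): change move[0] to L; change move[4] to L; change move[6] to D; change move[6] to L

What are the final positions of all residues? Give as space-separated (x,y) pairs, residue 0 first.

Answer: (0,0) (-1,0) (-1,-1) (-1,-2) (-2,-2) (-3,-2) (-4,-2) (-5,-2)

Derivation:
Initial moves: RDDLULL
Fold: move[0]->L => LDDLULL (positions: [(0, 0), (-1, 0), (-1, -1), (-1, -2), (-2, -2), (-2, -1), (-3, -1), (-4, -1)])
Fold: move[4]->L => LDDLLLL (positions: [(0, 0), (-1, 0), (-1, -1), (-1, -2), (-2, -2), (-3, -2), (-4, -2), (-5, -2)])
Fold: move[6]->D => LDDLLLD (positions: [(0, 0), (-1, 0), (-1, -1), (-1, -2), (-2, -2), (-3, -2), (-4, -2), (-4, -3)])
Fold: move[6]->L => LDDLLLL (positions: [(0, 0), (-1, 0), (-1, -1), (-1, -2), (-2, -2), (-3, -2), (-4, -2), (-5, -2)])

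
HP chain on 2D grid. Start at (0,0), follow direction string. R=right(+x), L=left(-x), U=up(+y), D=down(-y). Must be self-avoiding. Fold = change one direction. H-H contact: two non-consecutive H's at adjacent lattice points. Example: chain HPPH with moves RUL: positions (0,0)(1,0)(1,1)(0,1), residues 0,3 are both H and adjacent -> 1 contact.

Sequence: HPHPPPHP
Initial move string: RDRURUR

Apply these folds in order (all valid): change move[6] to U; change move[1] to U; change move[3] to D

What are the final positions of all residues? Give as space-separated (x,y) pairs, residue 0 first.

Answer: (0,0) (1,0) (1,1) (2,1) (2,0) (3,0) (3,1) (3,2)

Derivation:
Initial moves: RDRURUR
Fold: move[6]->U => RDRURUU (positions: [(0, 0), (1, 0), (1, -1), (2, -1), (2, 0), (3, 0), (3, 1), (3, 2)])
Fold: move[1]->U => RURURUU (positions: [(0, 0), (1, 0), (1, 1), (2, 1), (2, 2), (3, 2), (3, 3), (3, 4)])
Fold: move[3]->D => RURDRUU (positions: [(0, 0), (1, 0), (1, 1), (2, 1), (2, 0), (3, 0), (3, 1), (3, 2)])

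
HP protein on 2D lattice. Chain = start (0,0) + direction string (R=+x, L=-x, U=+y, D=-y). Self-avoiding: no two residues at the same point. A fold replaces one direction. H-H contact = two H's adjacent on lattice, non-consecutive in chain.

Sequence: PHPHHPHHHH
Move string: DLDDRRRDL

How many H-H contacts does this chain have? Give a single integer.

Answer: 1

Derivation:
Positions: [(0, 0), (0, -1), (-1, -1), (-1, -2), (-1, -3), (0, -3), (1, -3), (2, -3), (2, -4), (1, -4)]
H-H contact: residue 6 @(1,-3) - residue 9 @(1, -4)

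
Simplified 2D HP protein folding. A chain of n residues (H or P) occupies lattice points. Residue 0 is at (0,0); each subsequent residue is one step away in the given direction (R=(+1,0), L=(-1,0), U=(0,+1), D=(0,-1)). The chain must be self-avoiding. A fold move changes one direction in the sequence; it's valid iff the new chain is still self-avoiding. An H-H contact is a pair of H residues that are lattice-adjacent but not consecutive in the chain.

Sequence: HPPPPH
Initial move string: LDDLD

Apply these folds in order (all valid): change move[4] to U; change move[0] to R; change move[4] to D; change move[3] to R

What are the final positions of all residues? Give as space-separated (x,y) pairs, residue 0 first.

Initial moves: LDDLD
Fold: move[4]->U => LDDLU (positions: [(0, 0), (-1, 0), (-1, -1), (-1, -2), (-2, -2), (-2, -1)])
Fold: move[0]->R => RDDLU (positions: [(0, 0), (1, 0), (1, -1), (1, -2), (0, -2), (0, -1)])
Fold: move[4]->D => RDDLD (positions: [(0, 0), (1, 0), (1, -1), (1, -2), (0, -2), (0, -3)])
Fold: move[3]->R => RDDRD (positions: [(0, 0), (1, 0), (1, -1), (1, -2), (2, -2), (2, -3)])

Answer: (0,0) (1,0) (1,-1) (1,-2) (2,-2) (2,-3)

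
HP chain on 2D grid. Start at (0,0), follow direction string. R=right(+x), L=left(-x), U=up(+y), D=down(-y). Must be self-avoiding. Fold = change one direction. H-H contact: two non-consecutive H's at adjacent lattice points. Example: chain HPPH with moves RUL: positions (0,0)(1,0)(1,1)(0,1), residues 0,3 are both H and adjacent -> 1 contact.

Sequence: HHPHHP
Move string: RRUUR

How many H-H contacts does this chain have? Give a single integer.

Positions: [(0, 0), (1, 0), (2, 0), (2, 1), (2, 2), (3, 2)]
No H-H contacts found.

Answer: 0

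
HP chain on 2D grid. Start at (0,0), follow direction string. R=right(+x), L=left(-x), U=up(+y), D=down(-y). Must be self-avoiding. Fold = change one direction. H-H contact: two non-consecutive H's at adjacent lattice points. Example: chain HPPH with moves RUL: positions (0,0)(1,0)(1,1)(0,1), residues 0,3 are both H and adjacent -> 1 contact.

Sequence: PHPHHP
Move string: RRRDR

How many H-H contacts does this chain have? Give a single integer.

Answer: 0

Derivation:
Positions: [(0, 0), (1, 0), (2, 0), (3, 0), (3, -1), (4, -1)]
No H-H contacts found.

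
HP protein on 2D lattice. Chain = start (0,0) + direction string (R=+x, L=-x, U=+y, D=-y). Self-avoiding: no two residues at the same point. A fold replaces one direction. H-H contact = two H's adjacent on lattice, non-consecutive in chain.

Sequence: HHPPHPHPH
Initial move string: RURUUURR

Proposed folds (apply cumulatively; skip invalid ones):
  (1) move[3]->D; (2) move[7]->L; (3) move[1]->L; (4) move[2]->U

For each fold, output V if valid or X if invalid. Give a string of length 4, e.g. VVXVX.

Initial: RURUUURR -> [(0, 0), (1, 0), (1, 1), (2, 1), (2, 2), (2, 3), (2, 4), (3, 4), (4, 4)]
Fold 1: move[3]->D => RURDUURR INVALID (collision), skipped
Fold 2: move[7]->L => RURUUURL INVALID (collision), skipped
Fold 3: move[1]->L => RLRUUURR INVALID (collision), skipped
Fold 4: move[2]->U => RUUUUURR VALID

Answer: XXXV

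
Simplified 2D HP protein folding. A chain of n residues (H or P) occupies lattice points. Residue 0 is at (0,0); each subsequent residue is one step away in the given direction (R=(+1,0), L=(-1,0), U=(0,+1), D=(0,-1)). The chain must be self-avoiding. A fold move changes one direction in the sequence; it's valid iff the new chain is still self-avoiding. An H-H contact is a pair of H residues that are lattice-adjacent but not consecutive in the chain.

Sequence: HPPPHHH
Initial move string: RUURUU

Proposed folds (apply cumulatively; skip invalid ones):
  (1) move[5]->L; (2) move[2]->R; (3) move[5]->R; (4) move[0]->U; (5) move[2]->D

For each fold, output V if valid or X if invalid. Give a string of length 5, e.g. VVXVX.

Initial: RUURUU -> [(0, 0), (1, 0), (1, 1), (1, 2), (2, 2), (2, 3), (2, 4)]
Fold 1: move[5]->L => RUURUL VALID
Fold 2: move[2]->R => RURRUL VALID
Fold 3: move[5]->R => RURRUR VALID
Fold 4: move[0]->U => UURRUR VALID
Fold 5: move[2]->D => UUDRUR INVALID (collision), skipped

Answer: VVVVX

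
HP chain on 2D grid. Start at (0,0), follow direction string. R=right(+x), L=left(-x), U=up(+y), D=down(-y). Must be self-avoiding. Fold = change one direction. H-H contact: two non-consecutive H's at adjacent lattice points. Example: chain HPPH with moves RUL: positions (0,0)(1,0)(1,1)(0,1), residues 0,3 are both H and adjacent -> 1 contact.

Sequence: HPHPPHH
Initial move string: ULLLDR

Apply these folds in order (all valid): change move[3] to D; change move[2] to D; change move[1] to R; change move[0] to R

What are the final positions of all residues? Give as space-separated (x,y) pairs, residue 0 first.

Initial moves: ULLLDR
Fold: move[3]->D => ULLDDR (positions: [(0, 0), (0, 1), (-1, 1), (-2, 1), (-2, 0), (-2, -1), (-1, -1)])
Fold: move[2]->D => ULDDDR (positions: [(0, 0), (0, 1), (-1, 1), (-1, 0), (-1, -1), (-1, -2), (0, -2)])
Fold: move[1]->R => URDDDR (positions: [(0, 0), (0, 1), (1, 1), (1, 0), (1, -1), (1, -2), (2, -2)])
Fold: move[0]->R => RRDDDR (positions: [(0, 0), (1, 0), (2, 0), (2, -1), (2, -2), (2, -3), (3, -3)])

Answer: (0,0) (1,0) (2,0) (2,-1) (2,-2) (2,-3) (3,-3)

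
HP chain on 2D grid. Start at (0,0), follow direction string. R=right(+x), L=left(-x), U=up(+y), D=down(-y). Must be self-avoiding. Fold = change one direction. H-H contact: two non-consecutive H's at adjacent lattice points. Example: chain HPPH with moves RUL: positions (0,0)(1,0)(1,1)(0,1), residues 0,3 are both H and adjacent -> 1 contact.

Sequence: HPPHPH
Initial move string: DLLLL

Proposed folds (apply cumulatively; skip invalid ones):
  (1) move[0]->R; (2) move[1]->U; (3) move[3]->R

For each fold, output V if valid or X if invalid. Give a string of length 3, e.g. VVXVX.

Initial: DLLLL -> [(0, 0), (0, -1), (-1, -1), (-2, -1), (-3, -1), (-4, -1)]
Fold 1: move[0]->R => RLLLL INVALID (collision), skipped
Fold 2: move[1]->U => DULLL INVALID (collision), skipped
Fold 3: move[3]->R => DLLRL INVALID (collision), skipped

Answer: XXX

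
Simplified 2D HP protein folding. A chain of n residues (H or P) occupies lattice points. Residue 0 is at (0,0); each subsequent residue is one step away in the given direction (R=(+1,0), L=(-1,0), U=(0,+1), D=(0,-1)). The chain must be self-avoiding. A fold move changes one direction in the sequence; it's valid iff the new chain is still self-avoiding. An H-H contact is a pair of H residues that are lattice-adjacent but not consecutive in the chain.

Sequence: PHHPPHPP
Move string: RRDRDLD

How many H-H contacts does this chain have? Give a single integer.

Positions: [(0, 0), (1, 0), (2, 0), (2, -1), (3, -1), (3, -2), (2, -2), (2, -3)]
No H-H contacts found.

Answer: 0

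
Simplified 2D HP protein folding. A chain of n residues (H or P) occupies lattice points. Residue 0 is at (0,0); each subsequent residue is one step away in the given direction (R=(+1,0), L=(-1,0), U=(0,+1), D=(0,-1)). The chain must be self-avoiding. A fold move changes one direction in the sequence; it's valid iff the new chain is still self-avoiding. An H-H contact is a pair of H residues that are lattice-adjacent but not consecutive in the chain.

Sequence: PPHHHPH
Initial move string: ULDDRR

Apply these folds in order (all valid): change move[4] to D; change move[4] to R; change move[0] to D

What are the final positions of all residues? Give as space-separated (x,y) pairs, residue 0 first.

Answer: (0,0) (0,-1) (-1,-1) (-1,-2) (-1,-3) (0,-3) (1,-3)

Derivation:
Initial moves: ULDDRR
Fold: move[4]->D => ULDDDR (positions: [(0, 0), (0, 1), (-1, 1), (-1, 0), (-1, -1), (-1, -2), (0, -2)])
Fold: move[4]->R => ULDDRR (positions: [(0, 0), (0, 1), (-1, 1), (-1, 0), (-1, -1), (0, -1), (1, -1)])
Fold: move[0]->D => DLDDRR (positions: [(0, 0), (0, -1), (-1, -1), (-1, -2), (-1, -3), (0, -3), (1, -3)])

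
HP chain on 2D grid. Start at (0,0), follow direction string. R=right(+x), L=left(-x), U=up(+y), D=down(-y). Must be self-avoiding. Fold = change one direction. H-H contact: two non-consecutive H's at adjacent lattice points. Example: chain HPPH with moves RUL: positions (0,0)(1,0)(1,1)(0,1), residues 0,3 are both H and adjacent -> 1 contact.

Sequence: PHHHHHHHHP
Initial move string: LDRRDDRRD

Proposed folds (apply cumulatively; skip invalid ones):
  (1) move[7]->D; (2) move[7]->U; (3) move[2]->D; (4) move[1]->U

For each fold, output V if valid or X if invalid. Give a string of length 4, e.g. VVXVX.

Initial: LDRRDDRRD -> [(0, 0), (-1, 0), (-1, -1), (0, -1), (1, -1), (1, -2), (1, -3), (2, -3), (3, -3), (3, -4)]
Fold 1: move[7]->D => LDRRDDRDD VALID
Fold 2: move[7]->U => LDRRDDRUD INVALID (collision), skipped
Fold 3: move[2]->D => LDDRDDRDD VALID
Fold 4: move[1]->U => LUDRDDRDD INVALID (collision), skipped

Answer: VXVX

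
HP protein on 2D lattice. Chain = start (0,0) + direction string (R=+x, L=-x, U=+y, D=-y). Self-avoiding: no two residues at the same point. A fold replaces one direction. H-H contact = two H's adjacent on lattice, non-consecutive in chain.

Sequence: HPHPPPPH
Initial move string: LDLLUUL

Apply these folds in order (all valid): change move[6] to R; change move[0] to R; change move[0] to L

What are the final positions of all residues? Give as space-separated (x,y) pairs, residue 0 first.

Answer: (0,0) (-1,0) (-1,-1) (-2,-1) (-3,-1) (-3,0) (-3,1) (-2,1)

Derivation:
Initial moves: LDLLUUL
Fold: move[6]->R => LDLLUUR (positions: [(0, 0), (-1, 0), (-1, -1), (-2, -1), (-3, -1), (-3, 0), (-3, 1), (-2, 1)])
Fold: move[0]->R => RDLLUUR (positions: [(0, 0), (1, 0), (1, -1), (0, -1), (-1, -1), (-1, 0), (-1, 1), (0, 1)])
Fold: move[0]->L => LDLLUUR (positions: [(0, 0), (-1, 0), (-1, -1), (-2, -1), (-3, -1), (-3, 0), (-3, 1), (-2, 1)])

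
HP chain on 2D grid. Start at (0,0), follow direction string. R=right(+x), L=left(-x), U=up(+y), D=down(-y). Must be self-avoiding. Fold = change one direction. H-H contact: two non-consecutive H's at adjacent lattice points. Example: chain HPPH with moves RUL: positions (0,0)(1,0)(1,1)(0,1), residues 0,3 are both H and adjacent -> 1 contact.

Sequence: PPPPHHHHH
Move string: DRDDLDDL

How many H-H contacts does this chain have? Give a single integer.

Answer: 0

Derivation:
Positions: [(0, 0), (0, -1), (1, -1), (1, -2), (1, -3), (0, -3), (0, -4), (0, -5), (-1, -5)]
No H-H contacts found.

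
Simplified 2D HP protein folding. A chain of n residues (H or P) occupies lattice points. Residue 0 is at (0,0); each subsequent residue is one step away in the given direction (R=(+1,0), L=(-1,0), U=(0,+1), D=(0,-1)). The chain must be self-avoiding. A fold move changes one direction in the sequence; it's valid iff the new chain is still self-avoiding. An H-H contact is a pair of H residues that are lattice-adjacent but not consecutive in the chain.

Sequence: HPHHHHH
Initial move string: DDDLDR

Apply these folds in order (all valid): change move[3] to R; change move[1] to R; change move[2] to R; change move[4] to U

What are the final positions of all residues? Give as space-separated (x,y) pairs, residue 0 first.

Initial moves: DDDLDR
Fold: move[3]->R => DDDRDR (positions: [(0, 0), (0, -1), (0, -2), (0, -3), (1, -3), (1, -4), (2, -4)])
Fold: move[1]->R => DRDRDR (positions: [(0, 0), (0, -1), (1, -1), (1, -2), (2, -2), (2, -3), (3, -3)])
Fold: move[2]->R => DRRRDR (positions: [(0, 0), (0, -1), (1, -1), (2, -1), (3, -1), (3, -2), (4, -2)])
Fold: move[4]->U => DRRRUR (positions: [(0, 0), (0, -1), (1, -1), (2, -1), (3, -1), (3, 0), (4, 0)])

Answer: (0,0) (0,-1) (1,-1) (2,-1) (3,-1) (3,0) (4,0)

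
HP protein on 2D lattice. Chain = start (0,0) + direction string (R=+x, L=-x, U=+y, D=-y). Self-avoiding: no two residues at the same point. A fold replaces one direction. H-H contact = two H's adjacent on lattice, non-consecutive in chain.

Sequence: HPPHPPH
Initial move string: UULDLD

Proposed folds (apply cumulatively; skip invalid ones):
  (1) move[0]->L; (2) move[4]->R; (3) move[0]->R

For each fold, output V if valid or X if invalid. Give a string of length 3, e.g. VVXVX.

Initial: UULDLD -> [(0, 0), (0, 1), (0, 2), (-1, 2), (-1, 1), (-2, 1), (-2, 0)]
Fold 1: move[0]->L => LULDLD VALID
Fold 2: move[4]->R => LULDRD INVALID (collision), skipped
Fold 3: move[0]->R => RULDLD INVALID (collision), skipped

Answer: VXX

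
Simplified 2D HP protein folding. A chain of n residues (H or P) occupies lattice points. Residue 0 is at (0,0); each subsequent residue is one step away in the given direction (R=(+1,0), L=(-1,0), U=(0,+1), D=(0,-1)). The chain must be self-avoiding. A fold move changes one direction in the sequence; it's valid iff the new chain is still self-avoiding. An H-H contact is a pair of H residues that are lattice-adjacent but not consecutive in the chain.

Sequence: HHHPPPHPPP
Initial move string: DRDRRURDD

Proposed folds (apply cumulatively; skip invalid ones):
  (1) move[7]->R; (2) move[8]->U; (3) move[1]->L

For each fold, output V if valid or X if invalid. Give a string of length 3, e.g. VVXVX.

Answer: VVV

Derivation:
Initial: DRDRRURDD -> [(0, 0), (0, -1), (1, -1), (1, -2), (2, -2), (3, -2), (3, -1), (4, -1), (4, -2), (4, -3)]
Fold 1: move[7]->R => DRDRRURRD VALID
Fold 2: move[8]->U => DRDRRURRU VALID
Fold 3: move[1]->L => DLDRRURRU VALID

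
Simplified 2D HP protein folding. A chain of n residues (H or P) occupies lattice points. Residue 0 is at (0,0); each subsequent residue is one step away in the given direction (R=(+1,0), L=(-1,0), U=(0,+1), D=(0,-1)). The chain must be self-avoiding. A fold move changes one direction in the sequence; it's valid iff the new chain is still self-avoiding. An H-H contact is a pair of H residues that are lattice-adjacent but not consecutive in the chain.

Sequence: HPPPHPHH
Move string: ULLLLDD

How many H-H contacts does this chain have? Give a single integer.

Positions: [(0, 0), (0, 1), (-1, 1), (-2, 1), (-3, 1), (-4, 1), (-4, 0), (-4, -1)]
No H-H contacts found.

Answer: 0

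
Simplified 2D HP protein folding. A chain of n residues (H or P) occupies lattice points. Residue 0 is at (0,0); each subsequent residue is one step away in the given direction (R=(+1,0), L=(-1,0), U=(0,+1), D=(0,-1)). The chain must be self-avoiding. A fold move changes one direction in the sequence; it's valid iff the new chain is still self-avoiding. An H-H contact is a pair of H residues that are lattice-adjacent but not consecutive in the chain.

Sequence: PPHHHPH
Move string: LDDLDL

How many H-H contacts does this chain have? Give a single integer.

Answer: 0

Derivation:
Positions: [(0, 0), (-1, 0), (-1, -1), (-1, -2), (-2, -2), (-2, -3), (-3, -3)]
No H-H contacts found.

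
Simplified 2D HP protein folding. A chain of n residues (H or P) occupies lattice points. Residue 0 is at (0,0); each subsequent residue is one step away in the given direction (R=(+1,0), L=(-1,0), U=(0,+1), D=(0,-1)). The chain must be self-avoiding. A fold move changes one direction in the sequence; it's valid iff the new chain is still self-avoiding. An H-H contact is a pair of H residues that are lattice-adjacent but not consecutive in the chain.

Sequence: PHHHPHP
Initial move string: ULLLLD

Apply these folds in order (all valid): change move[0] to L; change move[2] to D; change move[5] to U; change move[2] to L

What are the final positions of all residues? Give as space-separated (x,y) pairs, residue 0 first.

Answer: (0,0) (-1,0) (-2,0) (-3,0) (-4,0) (-5,0) (-5,1)

Derivation:
Initial moves: ULLLLD
Fold: move[0]->L => LLLLLD (positions: [(0, 0), (-1, 0), (-2, 0), (-3, 0), (-4, 0), (-5, 0), (-5, -1)])
Fold: move[2]->D => LLDLLD (positions: [(0, 0), (-1, 0), (-2, 0), (-2, -1), (-3, -1), (-4, -1), (-4, -2)])
Fold: move[5]->U => LLDLLU (positions: [(0, 0), (-1, 0), (-2, 0), (-2, -1), (-3, -1), (-4, -1), (-4, 0)])
Fold: move[2]->L => LLLLLU (positions: [(0, 0), (-1, 0), (-2, 0), (-3, 0), (-4, 0), (-5, 0), (-5, 1)])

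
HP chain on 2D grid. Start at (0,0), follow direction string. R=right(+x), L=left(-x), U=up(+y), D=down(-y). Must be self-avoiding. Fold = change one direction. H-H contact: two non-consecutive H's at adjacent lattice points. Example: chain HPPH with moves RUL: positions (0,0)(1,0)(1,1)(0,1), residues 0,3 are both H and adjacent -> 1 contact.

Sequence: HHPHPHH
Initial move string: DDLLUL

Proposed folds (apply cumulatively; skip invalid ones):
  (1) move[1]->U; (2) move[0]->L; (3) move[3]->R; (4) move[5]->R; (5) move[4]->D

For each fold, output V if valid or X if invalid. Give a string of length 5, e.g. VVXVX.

Answer: XVXVV

Derivation:
Initial: DDLLUL -> [(0, 0), (0, -1), (0, -2), (-1, -2), (-2, -2), (-2, -1), (-3, -1)]
Fold 1: move[1]->U => DULLUL INVALID (collision), skipped
Fold 2: move[0]->L => LDLLUL VALID
Fold 3: move[3]->R => LDLRUL INVALID (collision), skipped
Fold 4: move[5]->R => LDLLUR VALID
Fold 5: move[4]->D => LDLLDR VALID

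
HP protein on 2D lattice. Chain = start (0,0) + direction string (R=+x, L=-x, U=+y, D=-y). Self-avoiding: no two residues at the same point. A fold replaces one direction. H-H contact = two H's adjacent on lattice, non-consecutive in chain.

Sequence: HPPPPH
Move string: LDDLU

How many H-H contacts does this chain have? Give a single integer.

Answer: 0

Derivation:
Positions: [(0, 0), (-1, 0), (-1, -1), (-1, -2), (-2, -2), (-2, -1)]
No H-H contacts found.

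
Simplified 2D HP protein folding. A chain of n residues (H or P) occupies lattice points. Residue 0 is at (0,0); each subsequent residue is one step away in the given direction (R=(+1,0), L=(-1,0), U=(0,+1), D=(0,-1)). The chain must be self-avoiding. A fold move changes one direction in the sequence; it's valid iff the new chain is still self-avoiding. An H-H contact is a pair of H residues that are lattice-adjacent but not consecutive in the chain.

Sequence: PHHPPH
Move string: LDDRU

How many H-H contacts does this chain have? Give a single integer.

Positions: [(0, 0), (-1, 0), (-1, -1), (-1, -2), (0, -2), (0, -1)]
H-H contact: residue 2 @(-1,-1) - residue 5 @(0, -1)

Answer: 1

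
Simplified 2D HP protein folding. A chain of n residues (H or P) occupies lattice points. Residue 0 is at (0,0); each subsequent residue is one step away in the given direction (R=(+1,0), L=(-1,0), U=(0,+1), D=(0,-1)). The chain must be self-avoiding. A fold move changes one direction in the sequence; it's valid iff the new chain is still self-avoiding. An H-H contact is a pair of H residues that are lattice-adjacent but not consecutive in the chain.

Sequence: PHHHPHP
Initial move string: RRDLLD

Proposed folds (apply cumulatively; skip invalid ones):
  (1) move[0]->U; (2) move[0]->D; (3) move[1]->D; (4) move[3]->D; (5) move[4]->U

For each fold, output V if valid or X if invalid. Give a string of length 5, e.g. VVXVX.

Answer: XVVVX

Derivation:
Initial: RRDLLD -> [(0, 0), (1, 0), (2, 0), (2, -1), (1, -1), (0, -1), (0, -2)]
Fold 1: move[0]->U => URDLLD INVALID (collision), skipped
Fold 2: move[0]->D => DRDLLD VALID
Fold 3: move[1]->D => DDDLLD VALID
Fold 4: move[3]->D => DDDDLD VALID
Fold 5: move[4]->U => DDDDUD INVALID (collision), skipped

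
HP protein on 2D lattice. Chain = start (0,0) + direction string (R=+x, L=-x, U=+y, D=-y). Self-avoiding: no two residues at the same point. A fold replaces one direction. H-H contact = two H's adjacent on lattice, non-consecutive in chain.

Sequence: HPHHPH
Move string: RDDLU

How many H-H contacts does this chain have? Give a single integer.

Positions: [(0, 0), (1, 0), (1, -1), (1, -2), (0, -2), (0, -1)]
H-H contact: residue 0 @(0,0) - residue 5 @(0, -1)
H-H contact: residue 2 @(1,-1) - residue 5 @(0, -1)

Answer: 2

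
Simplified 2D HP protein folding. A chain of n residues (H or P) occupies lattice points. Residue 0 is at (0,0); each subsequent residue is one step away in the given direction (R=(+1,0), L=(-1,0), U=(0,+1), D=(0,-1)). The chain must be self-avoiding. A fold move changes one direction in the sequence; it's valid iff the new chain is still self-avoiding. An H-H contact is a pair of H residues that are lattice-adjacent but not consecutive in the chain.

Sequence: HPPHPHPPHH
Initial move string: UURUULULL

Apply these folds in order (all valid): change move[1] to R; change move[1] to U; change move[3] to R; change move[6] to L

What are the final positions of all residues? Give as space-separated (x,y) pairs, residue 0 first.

Initial moves: UURUULULL
Fold: move[1]->R => URRUULULL (positions: [(0, 0), (0, 1), (1, 1), (2, 1), (2, 2), (2, 3), (1, 3), (1, 4), (0, 4), (-1, 4)])
Fold: move[1]->U => UURUULULL (positions: [(0, 0), (0, 1), (0, 2), (1, 2), (1, 3), (1, 4), (0, 4), (0, 5), (-1, 5), (-2, 5)])
Fold: move[3]->R => UURRULULL (positions: [(0, 0), (0, 1), (0, 2), (1, 2), (2, 2), (2, 3), (1, 3), (1, 4), (0, 4), (-1, 4)])
Fold: move[6]->L => UURRULLLL (positions: [(0, 0), (0, 1), (0, 2), (1, 2), (2, 2), (2, 3), (1, 3), (0, 3), (-1, 3), (-2, 3)])

Answer: (0,0) (0,1) (0,2) (1,2) (2,2) (2,3) (1,3) (0,3) (-1,3) (-2,3)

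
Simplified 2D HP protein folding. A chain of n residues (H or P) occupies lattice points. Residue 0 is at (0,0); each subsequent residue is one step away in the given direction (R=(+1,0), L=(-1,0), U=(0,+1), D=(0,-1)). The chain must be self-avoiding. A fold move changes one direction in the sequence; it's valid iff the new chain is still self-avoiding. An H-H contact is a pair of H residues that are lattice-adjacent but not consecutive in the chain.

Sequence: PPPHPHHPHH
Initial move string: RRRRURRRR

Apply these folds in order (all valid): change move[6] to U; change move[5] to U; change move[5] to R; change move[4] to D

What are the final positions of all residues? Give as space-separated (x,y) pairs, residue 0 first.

Initial moves: RRRRURRRR
Fold: move[6]->U => RRRRURURR (positions: [(0, 0), (1, 0), (2, 0), (3, 0), (4, 0), (4, 1), (5, 1), (5, 2), (6, 2), (7, 2)])
Fold: move[5]->U => RRRRUUURR (positions: [(0, 0), (1, 0), (2, 0), (3, 0), (4, 0), (4, 1), (4, 2), (4, 3), (5, 3), (6, 3)])
Fold: move[5]->R => RRRRURURR (positions: [(0, 0), (1, 0), (2, 0), (3, 0), (4, 0), (4, 1), (5, 1), (5, 2), (6, 2), (7, 2)])
Fold: move[4]->D => RRRRDRURR (positions: [(0, 0), (1, 0), (2, 0), (3, 0), (4, 0), (4, -1), (5, -1), (5, 0), (6, 0), (7, 0)])

Answer: (0,0) (1,0) (2,0) (3,0) (4,0) (4,-1) (5,-1) (5,0) (6,0) (7,0)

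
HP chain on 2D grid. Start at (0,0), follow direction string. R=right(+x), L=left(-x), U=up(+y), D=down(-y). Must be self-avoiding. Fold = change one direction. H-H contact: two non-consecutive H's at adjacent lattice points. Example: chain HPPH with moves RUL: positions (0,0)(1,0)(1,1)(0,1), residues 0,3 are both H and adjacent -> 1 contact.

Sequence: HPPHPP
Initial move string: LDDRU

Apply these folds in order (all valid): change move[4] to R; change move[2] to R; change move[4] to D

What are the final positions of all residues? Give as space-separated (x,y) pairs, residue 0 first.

Answer: (0,0) (-1,0) (-1,-1) (0,-1) (1,-1) (1,-2)

Derivation:
Initial moves: LDDRU
Fold: move[4]->R => LDDRR (positions: [(0, 0), (-1, 0), (-1, -1), (-1, -2), (0, -2), (1, -2)])
Fold: move[2]->R => LDRRR (positions: [(0, 0), (-1, 0), (-1, -1), (0, -1), (1, -1), (2, -1)])
Fold: move[4]->D => LDRRD (positions: [(0, 0), (-1, 0), (-1, -1), (0, -1), (1, -1), (1, -2)])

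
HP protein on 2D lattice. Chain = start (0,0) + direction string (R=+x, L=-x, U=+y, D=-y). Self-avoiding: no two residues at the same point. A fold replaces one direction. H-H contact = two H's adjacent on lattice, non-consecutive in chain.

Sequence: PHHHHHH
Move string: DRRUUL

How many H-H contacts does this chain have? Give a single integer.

Positions: [(0, 0), (0, -1), (1, -1), (2, -1), (2, 0), (2, 1), (1, 1)]
No H-H contacts found.

Answer: 0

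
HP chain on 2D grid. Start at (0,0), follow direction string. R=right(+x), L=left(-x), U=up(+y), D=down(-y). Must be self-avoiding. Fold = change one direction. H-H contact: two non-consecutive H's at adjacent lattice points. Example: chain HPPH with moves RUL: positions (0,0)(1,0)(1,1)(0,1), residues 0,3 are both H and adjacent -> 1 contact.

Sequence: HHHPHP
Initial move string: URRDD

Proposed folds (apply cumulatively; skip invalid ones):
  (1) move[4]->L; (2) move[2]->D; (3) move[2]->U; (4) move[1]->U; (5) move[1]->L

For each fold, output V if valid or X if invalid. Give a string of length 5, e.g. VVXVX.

Answer: VVXXV

Derivation:
Initial: URRDD -> [(0, 0), (0, 1), (1, 1), (2, 1), (2, 0), (2, -1)]
Fold 1: move[4]->L => URRDL VALID
Fold 2: move[2]->D => URDDL VALID
Fold 3: move[2]->U => URUDL INVALID (collision), skipped
Fold 4: move[1]->U => UUDDL INVALID (collision), skipped
Fold 5: move[1]->L => ULDDL VALID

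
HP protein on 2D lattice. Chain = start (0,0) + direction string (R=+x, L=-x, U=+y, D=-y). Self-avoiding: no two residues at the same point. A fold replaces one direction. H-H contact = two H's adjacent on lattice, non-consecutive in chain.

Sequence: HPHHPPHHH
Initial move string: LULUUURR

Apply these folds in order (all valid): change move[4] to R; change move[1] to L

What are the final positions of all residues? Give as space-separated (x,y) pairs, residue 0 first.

Answer: (0,0) (-1,0) (-2,0) (-3,0) (-3,1) (-2,1) (-2,2) (-1,2) (0,2)

Derivation:
Initial moves: LULUUURR
Fold: move[4]->R => LULURURR (positions: [(0, 0), (-1, 0), (-1, 1), (-2, 1), (-2, 2), (-1, 2), (-1, 3), (0, 3), (1, 3)])
Fold: move[1]->L => LLLURURR (positions: [(0, 0), (-1, 0), (-2, 0), (-3, 0), (-3, 1), (-2, 1), (-2, 2), (-1, 2), (0, 2)])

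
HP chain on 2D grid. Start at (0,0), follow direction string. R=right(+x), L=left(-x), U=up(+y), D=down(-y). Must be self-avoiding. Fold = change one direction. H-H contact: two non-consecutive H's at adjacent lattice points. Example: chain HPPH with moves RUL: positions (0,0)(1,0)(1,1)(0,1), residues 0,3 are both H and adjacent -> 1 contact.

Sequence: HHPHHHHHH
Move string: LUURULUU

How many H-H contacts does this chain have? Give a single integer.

Positions: [(0, 0), (-1, 0), (-1, 1), (-1, 2), (0, 2), (0, 3), (-1, 3), (-1, 4), (-1, 5)]
H-H contact: residue 3 @(-1,2) - residue 6 @(-1, 3)

Answer: 1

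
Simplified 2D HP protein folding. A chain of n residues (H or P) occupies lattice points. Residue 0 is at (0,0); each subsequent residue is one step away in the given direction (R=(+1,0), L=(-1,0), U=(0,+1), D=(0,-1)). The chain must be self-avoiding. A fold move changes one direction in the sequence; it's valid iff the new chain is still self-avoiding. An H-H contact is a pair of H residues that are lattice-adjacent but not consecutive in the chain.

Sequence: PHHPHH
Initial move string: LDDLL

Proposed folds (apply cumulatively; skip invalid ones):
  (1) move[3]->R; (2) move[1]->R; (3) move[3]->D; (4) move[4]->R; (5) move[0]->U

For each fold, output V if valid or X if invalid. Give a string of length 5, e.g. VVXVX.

Answer: XXVVX

Derivation:
Initial: LDDLL -> [(0, 0), (-1, 0), (-1, -1), (-1, -2), (-2, -2), (-3, -2)]
Fold 1: move[3]->R => LDDRL INVALID (collision), skipped
Fold 2: move[1]->R => LRDLL INVALID (collision), skipped
Fold 3: move[3]->D => LDDDL VALID
Fold 4: move[4]->R => LDDDR VALID
Fold 5: move[0]->U => UDDDR INVALID (collision), skipped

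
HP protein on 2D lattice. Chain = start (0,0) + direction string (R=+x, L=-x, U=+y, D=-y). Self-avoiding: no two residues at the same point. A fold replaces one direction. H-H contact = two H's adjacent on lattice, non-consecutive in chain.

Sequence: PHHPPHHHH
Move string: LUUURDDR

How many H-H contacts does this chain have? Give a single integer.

Answer: 1

Derivation:
Positions: [(0, 0), (-1, 0), (-1, 1), (-1, 2), (-1, 3), (0, 3), (0, 2), (0, 1), (1, 1)]
H-H contact: residue 2 @(-1,1) - residue 7 @(0, 1)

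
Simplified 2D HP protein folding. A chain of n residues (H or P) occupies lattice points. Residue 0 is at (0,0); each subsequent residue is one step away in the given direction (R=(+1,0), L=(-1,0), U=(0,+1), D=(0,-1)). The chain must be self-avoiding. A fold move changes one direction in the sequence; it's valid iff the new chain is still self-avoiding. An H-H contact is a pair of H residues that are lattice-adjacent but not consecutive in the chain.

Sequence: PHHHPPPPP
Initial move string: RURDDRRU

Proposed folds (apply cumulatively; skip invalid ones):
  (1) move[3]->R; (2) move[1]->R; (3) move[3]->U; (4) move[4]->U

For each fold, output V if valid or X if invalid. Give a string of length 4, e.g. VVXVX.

Answer: VVXV

Derivation:
Initial: RURDDRRU -> [(0, 0), (1, 0), (1, 1), (2, 1), (2, 0), (2, -1), (3, -1), (4, -1), (4, 0)]
Fold 1: move[3]->R => RURRDRRU VALID
Fold 2: move[1]->R => RRRRDRRU VALID
Fold 3: move[3]->U => RRRUDRRU INVALID (collision), skipped
Fold 4: move[4]->U => RRRRURRU VALID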